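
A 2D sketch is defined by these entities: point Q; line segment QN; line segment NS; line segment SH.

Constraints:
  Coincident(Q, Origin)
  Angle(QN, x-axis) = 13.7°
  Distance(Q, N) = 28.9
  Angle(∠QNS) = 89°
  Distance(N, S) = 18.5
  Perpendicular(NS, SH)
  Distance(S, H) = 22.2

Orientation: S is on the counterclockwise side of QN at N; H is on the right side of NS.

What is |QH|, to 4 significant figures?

54.17

∠QNS = 89.0°, so NS runs at 13.7° + (180° − 89.0°) = 104.7° from the x-axis; with |NS| = 18.5, S = N + 18.5·(cos 104.7°, sin 104.7°) = (23.38, 24.74). NS ⟂ SH; with |SH| = 22.2 on the right of NS, H = S + 22.2·(0.9673, 0.2538) = (44.86, 30.37). Then |QH| = |H − Q| = 54.17.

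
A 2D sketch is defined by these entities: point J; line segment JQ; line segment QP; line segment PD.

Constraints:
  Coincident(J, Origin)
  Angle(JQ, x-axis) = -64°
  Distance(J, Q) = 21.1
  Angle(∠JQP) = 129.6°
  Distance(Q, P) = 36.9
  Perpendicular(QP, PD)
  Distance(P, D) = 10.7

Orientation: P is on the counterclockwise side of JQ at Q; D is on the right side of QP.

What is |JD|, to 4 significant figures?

57.11

J is at the origin; JQ runs at -64.0° with length 21.1, so Q = 21.1·(cos -64.0°, sin -64.0°) = (9.250, -18.96). ∠JQP = 129.6°, so QP runs at -64.0° + (180° − 129.6°) = -13.60° from the x-axis; with |QP| = 36.9, P = Q + 36.9·(cos -13.60°, sin -13.60°) = (45.11, -27.64). QP ⟂ PD; with |PD| = 10.7 on the right of QP, D = P + 10.7·(-0.2351, -0.9720) = (42.60, -38.04). Then |JD| = |D − J| = 57.11.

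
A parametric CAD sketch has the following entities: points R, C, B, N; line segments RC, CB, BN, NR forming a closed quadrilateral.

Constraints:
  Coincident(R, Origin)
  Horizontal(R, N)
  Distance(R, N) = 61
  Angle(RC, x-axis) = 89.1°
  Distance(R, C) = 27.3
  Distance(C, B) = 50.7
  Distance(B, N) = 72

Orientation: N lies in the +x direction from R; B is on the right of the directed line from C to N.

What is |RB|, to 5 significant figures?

23.949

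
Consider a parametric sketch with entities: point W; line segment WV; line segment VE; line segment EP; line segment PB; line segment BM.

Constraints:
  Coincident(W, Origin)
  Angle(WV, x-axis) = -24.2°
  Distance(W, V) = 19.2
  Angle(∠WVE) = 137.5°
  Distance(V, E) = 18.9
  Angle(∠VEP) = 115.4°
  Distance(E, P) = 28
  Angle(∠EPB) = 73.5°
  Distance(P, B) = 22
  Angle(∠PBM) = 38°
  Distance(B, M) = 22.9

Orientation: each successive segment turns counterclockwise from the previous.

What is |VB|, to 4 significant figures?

30.13

W is at the origin; WV runs at -24.2° with length 19.2, so V = (17.51, -7.871). ∠WVE = 137.5° gives VE at 18.30° from the x-axis; with |VE| = 18.9, E = (35.46, -1.936). ∠VEP = 115.4° gives EP at 82.90° from the x-axis; with |EP| = 28.0, P = (38.92, 25.85). ∠EPB = 73.5° gives PB at -170.6° from the x-axis; with |PB| = 22.0, B = (17.21, 22.26). Then |VB| = |B − V| = 30.13.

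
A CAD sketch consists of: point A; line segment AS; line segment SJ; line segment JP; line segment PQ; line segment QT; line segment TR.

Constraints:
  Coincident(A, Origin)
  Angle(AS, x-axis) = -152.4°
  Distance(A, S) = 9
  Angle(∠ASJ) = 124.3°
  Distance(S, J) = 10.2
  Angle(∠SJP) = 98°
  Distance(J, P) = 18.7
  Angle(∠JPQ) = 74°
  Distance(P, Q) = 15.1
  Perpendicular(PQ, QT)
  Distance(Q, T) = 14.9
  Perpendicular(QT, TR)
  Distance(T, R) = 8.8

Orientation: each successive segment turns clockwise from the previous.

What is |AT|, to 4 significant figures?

7.634

∠JPQ = 74.0° gives PQ at -36.10° from the x-axis; with |PQ| = 15.1, Q = (1.654, 9.299). The perpendicularity gives QT at right angles to PQ, so QT runs at -126.1°; with |QT| = 14.9, T = (-7.125, -2.740). Then |AT| = |T − A| = 7.634.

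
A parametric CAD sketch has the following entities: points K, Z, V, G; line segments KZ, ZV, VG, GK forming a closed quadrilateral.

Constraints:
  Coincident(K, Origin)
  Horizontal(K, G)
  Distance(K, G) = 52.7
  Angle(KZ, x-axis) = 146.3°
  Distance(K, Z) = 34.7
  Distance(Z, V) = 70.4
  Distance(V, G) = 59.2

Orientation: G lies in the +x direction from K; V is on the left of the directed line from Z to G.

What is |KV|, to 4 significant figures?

63.70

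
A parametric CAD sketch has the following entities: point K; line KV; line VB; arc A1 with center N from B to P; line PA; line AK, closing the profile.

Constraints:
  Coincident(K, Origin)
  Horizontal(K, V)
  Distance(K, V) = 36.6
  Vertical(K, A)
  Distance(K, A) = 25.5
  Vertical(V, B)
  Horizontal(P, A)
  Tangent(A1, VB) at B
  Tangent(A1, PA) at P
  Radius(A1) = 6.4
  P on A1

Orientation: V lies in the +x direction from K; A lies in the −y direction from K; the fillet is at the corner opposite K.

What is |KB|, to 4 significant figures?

41.28

K is at the origin; K and V share the same y with |KV| = 36.6 and V on the +x side, so V = (36.60, 0.000). K and A share the same x with |KA| = 25.5 and A on the −y side, so A = (0.000, -25.50). The virtual corner opposite K is at (36.60, -25.50). The tangent condition forces NB to be normal to VB and since A1 is tangent to PA there, NP ⟂ PA, with radius 6.4, so the center N sits 6.4 in from both sides at N = (30.20, -19.10). That places the tangent points at B = (36.60, -19.10) on VB and P = (30.20, -25.50) on PA. Then |KB| = |B − K| = 41.28.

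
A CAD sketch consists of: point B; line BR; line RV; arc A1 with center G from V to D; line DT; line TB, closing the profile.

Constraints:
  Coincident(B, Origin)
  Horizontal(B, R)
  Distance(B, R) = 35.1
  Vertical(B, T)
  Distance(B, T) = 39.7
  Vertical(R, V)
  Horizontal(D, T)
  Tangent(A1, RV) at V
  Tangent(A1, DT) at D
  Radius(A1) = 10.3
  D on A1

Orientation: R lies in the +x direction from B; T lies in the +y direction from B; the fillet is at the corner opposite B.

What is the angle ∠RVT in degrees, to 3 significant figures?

106°

B is at the origin; BR is horizontal with |BR| = 35.1 and R on the +x side, so R = (35.1, 0.00). BT is vertical with |BT| = 39.7 and T on the +y side, so T = (0.00, 39.7). The virtual corner opposite B is at (35.1, 39.7). A1 meets RV tangentially, so GV is at right angles to RV and the tangent condition forces GD to be normal to DT, with radius 10.3, so the center G sits 10.3 in from both sides at G = (24.8, 29.4). That places the tangent points at V = (35.1, 29.4) on RV and D = (24.8, 39.7) on DT. Then cos ∠RVT = VR·VT / (|VR||VT|), giving 106°.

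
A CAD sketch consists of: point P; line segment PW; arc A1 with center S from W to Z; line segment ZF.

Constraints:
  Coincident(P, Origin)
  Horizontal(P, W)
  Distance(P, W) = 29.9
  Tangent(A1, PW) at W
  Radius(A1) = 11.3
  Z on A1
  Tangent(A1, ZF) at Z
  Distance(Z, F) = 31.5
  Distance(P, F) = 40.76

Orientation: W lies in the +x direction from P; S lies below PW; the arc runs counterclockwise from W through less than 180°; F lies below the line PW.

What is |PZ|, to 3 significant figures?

20.8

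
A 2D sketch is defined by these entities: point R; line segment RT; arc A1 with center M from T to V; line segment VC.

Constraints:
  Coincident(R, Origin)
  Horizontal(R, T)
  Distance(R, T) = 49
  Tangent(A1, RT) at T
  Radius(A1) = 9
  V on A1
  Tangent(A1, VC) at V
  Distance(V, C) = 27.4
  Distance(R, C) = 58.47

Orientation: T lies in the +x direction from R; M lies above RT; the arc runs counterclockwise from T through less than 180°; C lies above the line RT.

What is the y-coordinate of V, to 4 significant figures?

13.02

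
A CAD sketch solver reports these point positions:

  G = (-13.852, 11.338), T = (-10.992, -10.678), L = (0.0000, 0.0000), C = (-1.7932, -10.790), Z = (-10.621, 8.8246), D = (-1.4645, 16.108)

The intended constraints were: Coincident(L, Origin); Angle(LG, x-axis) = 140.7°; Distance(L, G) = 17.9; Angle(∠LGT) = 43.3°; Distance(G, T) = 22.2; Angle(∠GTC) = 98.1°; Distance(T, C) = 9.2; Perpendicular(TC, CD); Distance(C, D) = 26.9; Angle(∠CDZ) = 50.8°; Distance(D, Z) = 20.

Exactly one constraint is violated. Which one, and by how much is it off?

Distance(D, Z) = 20 — off by 8.30.

L = (0.00, 0.00) ✓; LG at 140.7° ✓; |LG| = 17.90 ✓; ∠LGT = 43.30° ✓; |GT| = 22.20 ✓; ∠GTC = 98.10° ✓; |TC| = 9.199 ✓; ∠(TC, CD) = 90.00° ✓; |CD| = 26.90 ✓; ∠CDZ = 50.80° ✓; |DZ| = 11.70 ✗.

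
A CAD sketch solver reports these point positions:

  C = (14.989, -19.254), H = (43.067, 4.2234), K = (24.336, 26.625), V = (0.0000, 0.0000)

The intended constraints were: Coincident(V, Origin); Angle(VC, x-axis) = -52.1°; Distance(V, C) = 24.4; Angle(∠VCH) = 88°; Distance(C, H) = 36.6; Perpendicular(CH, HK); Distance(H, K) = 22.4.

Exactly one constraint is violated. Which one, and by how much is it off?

Distance(H, K) = 22.4 — off by 6.80.

V = (0.00, 0.00) ✓; VC at -52.10° ✓; |VC| = 24.40 ✓; ∠VCH = 88.00° ✓; |CH| = 36.60 ✓; ∠(CH, HK) = 90.00° ✓; |HK| = 29.20 ✗.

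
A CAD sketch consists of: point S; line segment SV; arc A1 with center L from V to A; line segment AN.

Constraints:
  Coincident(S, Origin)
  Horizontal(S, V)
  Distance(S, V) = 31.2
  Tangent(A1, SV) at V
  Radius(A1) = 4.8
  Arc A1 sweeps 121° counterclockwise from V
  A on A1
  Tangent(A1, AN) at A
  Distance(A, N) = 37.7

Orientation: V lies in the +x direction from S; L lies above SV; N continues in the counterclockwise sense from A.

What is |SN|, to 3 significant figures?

42.7

S is at the origin; S and V share the same y with |SV| = 31.2 and V on the +x side, so V = (31.2, 0.00). Since A1 is tangent to SV there, LV ⟂ SV, so L = V + (0, 4.8) = (31.2, 4.80). On A1, V sits at bearing -90° from L; a 121° counterclockwise sweep puts A at bearing 31°, so A = L + 4.8·(cos 31°, sin 31°) = (35.3, 7.27). Tangency of A1 to AN means the radius LA is perpendicular to AN, so AN runs along (−sin 31°, cos 31°); with |AN| = 37.7, N = (15.9, 39.6). Then |SN| = |N − S| = 42.7.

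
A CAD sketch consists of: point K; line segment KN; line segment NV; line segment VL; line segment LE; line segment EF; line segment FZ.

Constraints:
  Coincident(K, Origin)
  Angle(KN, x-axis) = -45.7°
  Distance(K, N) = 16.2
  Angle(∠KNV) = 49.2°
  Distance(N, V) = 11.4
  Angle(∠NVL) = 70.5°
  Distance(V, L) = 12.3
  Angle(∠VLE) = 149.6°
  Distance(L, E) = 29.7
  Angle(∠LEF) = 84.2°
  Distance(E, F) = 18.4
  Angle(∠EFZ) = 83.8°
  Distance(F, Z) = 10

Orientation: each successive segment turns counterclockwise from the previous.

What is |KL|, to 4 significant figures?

3.359

K is at the origin; KN runs at -45.7° with length 16.2, so N = (11.31, -11.59). ∠KNV = 49.2° gives NV at 85.10° from the x-axis; with |NV| = 11.4, V = (12.29, -0.2359). ∠NVL = 70.5° gives VL at -165.4° from the x-axis; with |VL| = 12.3, L = (0.3853, -3.336). Then |KL| = |L − K| = 3.359.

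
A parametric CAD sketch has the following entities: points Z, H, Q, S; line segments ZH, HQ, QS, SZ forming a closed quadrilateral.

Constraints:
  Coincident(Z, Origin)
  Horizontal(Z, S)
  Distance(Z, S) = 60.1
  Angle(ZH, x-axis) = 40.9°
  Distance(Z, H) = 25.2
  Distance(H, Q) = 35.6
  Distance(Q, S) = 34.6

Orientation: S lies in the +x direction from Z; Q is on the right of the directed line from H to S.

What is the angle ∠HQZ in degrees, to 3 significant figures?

41.9°

Z is at the origin; Z and S share the same y with |ZS| = 60.1 and S in +x, so S = (60.1, 0). ZH runs at 40.9° with |ZH| = 25.2, so H = (19.0, 16.5). Q is determined by |HQ| = 35.6 and |QS| = 34.6 together: it lies at the intersection of circle(H, 35.6) and circle(S, 34.6). With |HS| = 44.2, the foot of the radical line on HS is 22.9 from H and the perpendicular offset is √(35.6² − 22.9²) = 27.2. Taking the right-of-HS solution: Q = (30.1, -17.3).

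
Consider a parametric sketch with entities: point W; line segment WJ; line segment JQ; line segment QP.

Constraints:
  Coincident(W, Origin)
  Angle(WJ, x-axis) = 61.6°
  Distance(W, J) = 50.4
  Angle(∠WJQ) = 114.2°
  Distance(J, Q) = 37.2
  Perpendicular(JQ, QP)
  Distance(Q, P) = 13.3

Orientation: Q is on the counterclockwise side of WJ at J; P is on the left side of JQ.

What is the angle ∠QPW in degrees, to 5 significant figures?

119.45°

∠WJQ = 114.2°, so JQ runs at 61.6° + (180° − 114.2°) = 127.40° from the x-axis; with |JQ| = 37.2, Q = J + 37.2·(cos 127.40°, sin 127.40°) = (1.3771, 73.887). JQ ⟂ QP; with |QP| = 13.3 on the left of JQ, P = Q + 13.3·(-0.79441, -0.60738) = (-9.1886, 65.808). Then cos ∠QPW = PQ·PW / (|PQ||PW|), giving 119.45°.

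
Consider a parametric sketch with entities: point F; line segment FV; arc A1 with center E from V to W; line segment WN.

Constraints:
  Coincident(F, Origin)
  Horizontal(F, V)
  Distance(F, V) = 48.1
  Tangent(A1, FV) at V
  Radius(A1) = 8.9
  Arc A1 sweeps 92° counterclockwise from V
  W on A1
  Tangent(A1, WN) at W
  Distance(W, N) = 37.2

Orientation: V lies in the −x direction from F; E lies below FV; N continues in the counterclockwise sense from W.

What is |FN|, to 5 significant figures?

72.484

F is at the origin; FV is horizontal with |FV| = 48.1 and V on the −x side, so V = (-48.100, 0.0000). Tangency of A1 to FV means the radius EV is perpendicular to FV, so E = V + (0, -8.9) = (-48.100, -8.9000). On A1, V sits at bearing 90° from E; a 92° counterclockwise sweep puts W at bearing 182°, so W = E + 8.9·(cos 182°, sin 182°) = (-56.995, -9.2106). A1 meets WN tangentially, so EW is at right angles to WN, so WN runs along (−sin 182°, cos 182°); with |WN| = 37.2, N = (-55.696, -46.388). Then |FN| = |N − F| = 72.484.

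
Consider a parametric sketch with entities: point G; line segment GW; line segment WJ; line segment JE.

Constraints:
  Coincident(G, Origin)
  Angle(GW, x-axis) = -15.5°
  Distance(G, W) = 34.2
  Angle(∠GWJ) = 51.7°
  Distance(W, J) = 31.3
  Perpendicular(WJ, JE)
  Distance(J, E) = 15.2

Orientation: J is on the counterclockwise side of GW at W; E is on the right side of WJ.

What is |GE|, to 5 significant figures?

43.236

∠GWJ = 51.7°, so WJ runs at -15.5° + (180° − 51.7°) = 112.80° from the x-axis; with |WJ| = 31.3, J = W + 31.3·(cos 112.80°, sin 112.80°) = (20.827, 19.715). The perpendicularity gives JE at right angles to WJ; with |JE| = 15.2 on the right of WJ, E = J + 15.2·(0.92186, 0.38752) = (34.839, 25.605). Then |GE| = |E − G| = 43.236.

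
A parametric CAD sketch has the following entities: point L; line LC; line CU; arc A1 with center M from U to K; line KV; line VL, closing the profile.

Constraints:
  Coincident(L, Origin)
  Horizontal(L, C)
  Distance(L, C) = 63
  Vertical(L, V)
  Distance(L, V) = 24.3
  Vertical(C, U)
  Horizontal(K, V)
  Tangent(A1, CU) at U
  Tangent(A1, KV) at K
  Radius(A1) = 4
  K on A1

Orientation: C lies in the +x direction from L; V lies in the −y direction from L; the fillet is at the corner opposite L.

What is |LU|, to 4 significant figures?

66.19

The virtual corner opposite L is at (63.00, -24.30). Tangency of A1 to CU means the radius MU is perpendicular to CU and A1 meets KV tangentially, so MK is at right angles to KV, with radius 4.0, so the center M sits 4.0 in from both sides at M = (59.00, -20.30). That places the tangent points at U = (63.00, -20.30) on CU and K = (59.00, -24.30) on KV. Then |LU| = |U − L| = 66.19.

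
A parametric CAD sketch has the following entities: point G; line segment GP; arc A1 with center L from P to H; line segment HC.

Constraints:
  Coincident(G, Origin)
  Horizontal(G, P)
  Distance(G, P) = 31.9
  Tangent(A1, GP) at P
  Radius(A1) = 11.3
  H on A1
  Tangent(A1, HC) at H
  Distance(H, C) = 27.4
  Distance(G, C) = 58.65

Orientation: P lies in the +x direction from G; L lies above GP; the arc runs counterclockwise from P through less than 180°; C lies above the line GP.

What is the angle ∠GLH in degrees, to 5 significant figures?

157.51°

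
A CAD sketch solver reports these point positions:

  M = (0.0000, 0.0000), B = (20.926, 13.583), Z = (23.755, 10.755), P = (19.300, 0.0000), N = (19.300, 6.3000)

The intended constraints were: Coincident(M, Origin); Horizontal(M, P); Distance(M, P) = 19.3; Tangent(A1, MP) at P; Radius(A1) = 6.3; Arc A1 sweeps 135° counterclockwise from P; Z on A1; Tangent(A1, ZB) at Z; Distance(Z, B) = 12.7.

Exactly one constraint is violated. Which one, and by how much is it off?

Distance(Z, B) = 12.7 — off by 8.70.

M = (0.00, 0.00) ✓; M.y = 0.00, P.y = 0.00 ✓; |MP| = 19.30 ✓; ∠(NP, PM) = 90.00° ✓; |NP| = 6.300 ✓; bearing(N→Z) − bearing(N→P) = 135.0° ✓; |NZ| = 6.300 ✓; ∠(NZ, ZB) = 89.99° ✓; |ZB| = 4.000 ✗.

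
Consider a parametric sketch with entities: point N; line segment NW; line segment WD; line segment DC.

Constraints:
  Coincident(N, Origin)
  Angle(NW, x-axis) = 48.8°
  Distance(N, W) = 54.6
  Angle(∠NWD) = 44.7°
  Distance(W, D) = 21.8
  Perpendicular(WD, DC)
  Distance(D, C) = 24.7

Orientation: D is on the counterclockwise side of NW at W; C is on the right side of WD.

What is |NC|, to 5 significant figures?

65.358

N is at the origin; NW runs at 48.8° with length 54.6, so W = 54.6·(cos 48.8°, sin 48.8°) = (35.964, 41.082). ∠NWD = 44.7°, so WD runs at 48.8° + (180° − 44.7°) = 184.10° from the x-axis; with |WD| = 21.8, D = W + 21.8·(cos 184.10°, sin 184.10°) = (14.220, 39.523). WD ⟂ DC; with |DC| = 24.7 on the right of WD, C = D + 24.7·(-0.071497, 0.99744) = (12.454, 64.160). Then |NC| = |C − N| = 65.358.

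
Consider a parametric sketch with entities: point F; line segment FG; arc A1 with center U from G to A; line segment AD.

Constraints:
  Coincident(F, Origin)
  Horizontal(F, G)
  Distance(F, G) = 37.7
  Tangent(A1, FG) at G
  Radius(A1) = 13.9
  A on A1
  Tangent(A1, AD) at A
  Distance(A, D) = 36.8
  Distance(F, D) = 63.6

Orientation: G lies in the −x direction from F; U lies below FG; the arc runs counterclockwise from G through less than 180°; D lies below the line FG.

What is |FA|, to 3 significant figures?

54.0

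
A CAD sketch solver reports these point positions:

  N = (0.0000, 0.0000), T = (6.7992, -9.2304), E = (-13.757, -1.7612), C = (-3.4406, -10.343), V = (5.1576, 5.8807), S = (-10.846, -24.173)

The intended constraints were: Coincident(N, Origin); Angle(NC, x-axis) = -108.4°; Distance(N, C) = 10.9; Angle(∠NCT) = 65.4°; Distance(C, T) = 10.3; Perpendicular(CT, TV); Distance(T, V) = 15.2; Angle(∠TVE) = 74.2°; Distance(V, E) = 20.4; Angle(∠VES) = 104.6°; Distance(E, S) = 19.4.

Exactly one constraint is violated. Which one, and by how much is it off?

Distance(E, S) = 19.4 — off by 3.20.

N = (0.00, 0.00) ✓; NC at -108.4° ✓; |NC| = 10.90 ✓; ∠NCT = 65.40° ✓; |CT| = 10.30 ✓; ∠(CT, TV) = 90.00° ✓; |TV| = 15.20 ✓; ∠TVE = 74.20° ✓; |VE| = 20.40 ✓; ∠VES = 104.6° ✓; |ES| = 22.60 ✗.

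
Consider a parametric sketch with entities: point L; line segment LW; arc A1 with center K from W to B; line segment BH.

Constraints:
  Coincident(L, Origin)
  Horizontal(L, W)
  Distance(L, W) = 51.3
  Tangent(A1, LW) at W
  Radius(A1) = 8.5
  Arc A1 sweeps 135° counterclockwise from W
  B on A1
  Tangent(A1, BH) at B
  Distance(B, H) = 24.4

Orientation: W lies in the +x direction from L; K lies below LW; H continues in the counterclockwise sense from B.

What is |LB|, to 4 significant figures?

47.56

The tangent condition forces KW to be normal to LW, so K = W + (0, -8.5) = (51.30, -8.500). On A1, W sits at bearing 90° from K; a 135° counterclockwise sweep puts B at bearing 225°, so B = K + 8.5·(cos 225°, sin 225°) = (45.29, -14.51). Then |LB| = |B − L| = 47.56.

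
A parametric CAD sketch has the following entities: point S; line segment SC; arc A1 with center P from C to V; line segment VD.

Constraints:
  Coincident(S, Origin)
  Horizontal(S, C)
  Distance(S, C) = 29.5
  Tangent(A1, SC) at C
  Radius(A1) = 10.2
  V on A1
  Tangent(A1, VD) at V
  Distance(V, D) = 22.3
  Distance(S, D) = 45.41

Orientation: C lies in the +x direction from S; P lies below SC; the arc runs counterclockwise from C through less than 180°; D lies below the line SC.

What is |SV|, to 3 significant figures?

24.8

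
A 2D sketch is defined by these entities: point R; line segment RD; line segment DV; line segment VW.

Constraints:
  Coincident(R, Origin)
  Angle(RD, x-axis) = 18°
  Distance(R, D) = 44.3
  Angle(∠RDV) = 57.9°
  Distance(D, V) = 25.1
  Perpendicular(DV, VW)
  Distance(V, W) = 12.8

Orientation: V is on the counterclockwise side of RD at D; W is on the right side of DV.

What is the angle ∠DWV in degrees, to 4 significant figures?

62.98°

R is at the origin; RD runs at 18.0° with length 44.3, so D = 44.3·(cos 18.0°, sin 18.0°) = (42.13, 13.69). ∠RDV = 57.9°, so DV runs at 18.0° + (180° − 57.9°) = 140.1° from the x-axis; with |DV| = 25.1, V = D + 25.1·(cos 140.1°, sin 140.1°) = (22.88, 29.79). The perpendicularity gives VW at right angles to DV; with |VW| = 12.8 on the right of DV, W = V + 12.8·(0.6414, 0.7672) = (31.09, 39.61). Then cos ∠DWV = WD·WV / (|WD||WV|), giving 62.98°.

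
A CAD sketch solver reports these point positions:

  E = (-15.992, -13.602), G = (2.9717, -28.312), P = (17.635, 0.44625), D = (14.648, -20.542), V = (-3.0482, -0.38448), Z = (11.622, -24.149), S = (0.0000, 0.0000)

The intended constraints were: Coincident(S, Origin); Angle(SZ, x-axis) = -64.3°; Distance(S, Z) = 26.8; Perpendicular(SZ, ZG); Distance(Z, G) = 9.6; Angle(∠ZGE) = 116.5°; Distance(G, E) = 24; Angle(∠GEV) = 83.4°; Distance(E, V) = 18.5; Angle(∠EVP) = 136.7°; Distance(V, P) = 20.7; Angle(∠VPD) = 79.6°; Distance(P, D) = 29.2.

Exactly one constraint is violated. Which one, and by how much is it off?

Distance(P, D) = 29.2 — off by 8.00.

S = (0.00, 0.00) ✓; SZ at -64.30° ✓; |SZ| = 26.80 ✓; ∠(SZ, ZG) = 90.00° ✓; |ZG| = 9.600 ✓; ∠ZGE = 116.5° ✓; |GE| = 24.00 ✓; ∠GEV = 83.40° ✓; |EV| = 18.50 ✓; ∠EVP = 136.7° ✓; |VP| = 20.70 ✓; ∠VPD = 79.60° ✓; |PD| = 21.20 ✗.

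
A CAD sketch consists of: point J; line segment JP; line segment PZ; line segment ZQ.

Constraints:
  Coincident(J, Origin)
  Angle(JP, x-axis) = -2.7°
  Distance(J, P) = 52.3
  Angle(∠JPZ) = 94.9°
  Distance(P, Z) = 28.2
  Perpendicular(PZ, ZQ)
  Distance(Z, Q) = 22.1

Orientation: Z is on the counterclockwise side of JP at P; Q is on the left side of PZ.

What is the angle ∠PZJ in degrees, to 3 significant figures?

57.9°

J is at the origin; JP runs at -2.7° with length 52.3, so P = 52.3·(cos -2.7°, sin -2.7°) = (52.2, -2.46). ∠JPZ = 94.9°, so PZ runs at -2.7° + (180° − 94.9°) = 82.4° from the x-axis; with |PZ| = 28.2, Z = P + 28.2·(cos 82.4°, sin 82.4°) = (56.0, 25.5). Then cos ∠PZJ = ZP·ZJ / (|ZP||ZJ|), giving 57.9°.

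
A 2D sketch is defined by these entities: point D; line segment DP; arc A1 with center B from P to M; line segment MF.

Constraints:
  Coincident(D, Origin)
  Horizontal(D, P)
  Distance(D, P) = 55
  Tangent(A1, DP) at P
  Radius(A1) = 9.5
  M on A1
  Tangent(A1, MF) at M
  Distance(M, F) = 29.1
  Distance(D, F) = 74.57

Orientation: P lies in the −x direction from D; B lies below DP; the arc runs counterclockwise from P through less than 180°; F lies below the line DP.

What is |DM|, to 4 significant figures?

65.23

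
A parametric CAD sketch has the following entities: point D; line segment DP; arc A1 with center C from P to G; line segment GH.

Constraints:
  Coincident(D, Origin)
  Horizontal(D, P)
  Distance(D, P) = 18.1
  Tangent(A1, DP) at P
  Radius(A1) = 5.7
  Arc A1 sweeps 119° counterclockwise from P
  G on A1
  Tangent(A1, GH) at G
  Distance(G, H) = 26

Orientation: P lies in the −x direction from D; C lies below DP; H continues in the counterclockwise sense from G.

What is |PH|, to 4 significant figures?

32.12

D is at the origin; DP is horizontal with |DP| = 18.1 and P on the −x side, so P = (-18.10, 0.000). The tangent condition forces CP to be normal to DP, so C = P + (0, -5.7) = (-18.10, -5.700). On A1, P sits at bearing 90° from C; a 119° counterclockwise sweep puts G at bearing 209°, so G = C + 5.7·(cos 209°, sin 209°) = (-23.09, -8.463). Tangency of A1 to GH means the radius CG is perpendicular to GH, so GH runs along (−sin 209°, cos 209°); with |GH| = 26.0, H = (-10.48, -31.20). Then |PH| = |H − P| = 32.12.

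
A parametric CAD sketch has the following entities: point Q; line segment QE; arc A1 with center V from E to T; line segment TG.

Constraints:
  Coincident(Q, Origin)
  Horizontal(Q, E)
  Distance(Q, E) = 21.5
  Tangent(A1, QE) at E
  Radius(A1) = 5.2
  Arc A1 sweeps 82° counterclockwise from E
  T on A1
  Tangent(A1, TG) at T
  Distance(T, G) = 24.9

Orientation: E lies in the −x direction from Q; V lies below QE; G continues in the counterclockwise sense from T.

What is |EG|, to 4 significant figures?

30.38

Q is at the origin; QE is horizontal with |QE| = 21.5 and E on the −x side, so E = (-21.50, 0.000). A1 meets QE tangentially, so VE is at right angles to QE, so V = E + (0, -5.2) = (-21.50, -5.200). On A1, E sits at bearing 90° from V; an 82° counterclockwise sweep puts T at bearing 172°, so T = V + 5.2·(cos 172°, sin 172°) = (-26.65, -4.476). Tangency of A1 to TG means the radius VT is perpendicular to TG, so TG runs along (−sin 172°, cos 172°); with |TG| = 24.9, G = (-30.11, -29.13). Then |EG| = |G − E| = 30.38.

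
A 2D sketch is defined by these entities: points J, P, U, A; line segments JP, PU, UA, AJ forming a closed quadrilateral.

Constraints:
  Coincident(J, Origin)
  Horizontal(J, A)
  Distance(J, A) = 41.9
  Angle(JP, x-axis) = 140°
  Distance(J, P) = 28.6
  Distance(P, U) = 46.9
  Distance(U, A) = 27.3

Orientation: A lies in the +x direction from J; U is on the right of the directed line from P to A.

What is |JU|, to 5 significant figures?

18.498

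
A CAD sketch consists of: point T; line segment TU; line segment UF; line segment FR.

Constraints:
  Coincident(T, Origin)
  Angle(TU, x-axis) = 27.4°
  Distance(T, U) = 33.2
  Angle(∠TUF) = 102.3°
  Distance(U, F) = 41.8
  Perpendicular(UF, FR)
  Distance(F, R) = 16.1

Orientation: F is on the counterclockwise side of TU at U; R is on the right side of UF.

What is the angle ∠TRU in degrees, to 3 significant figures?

23.7°

∠TUF = 102.3°, so UF runs at 27.4° + (180° − 102.3°) = 105° from the x-axis; with |UF| = 41.8, F = U + 41.8·(cos 105°, sin 105°) = (18.6, 55.6). UF is perpendicular to FR; with |FR| = 16.1 on the right of UF, R = F + 16.1·(0.965, 0.261) = (34.1, 59.8). Then cos ∠TRU = RT·RU / (|RT||RU|), giving 23.7°.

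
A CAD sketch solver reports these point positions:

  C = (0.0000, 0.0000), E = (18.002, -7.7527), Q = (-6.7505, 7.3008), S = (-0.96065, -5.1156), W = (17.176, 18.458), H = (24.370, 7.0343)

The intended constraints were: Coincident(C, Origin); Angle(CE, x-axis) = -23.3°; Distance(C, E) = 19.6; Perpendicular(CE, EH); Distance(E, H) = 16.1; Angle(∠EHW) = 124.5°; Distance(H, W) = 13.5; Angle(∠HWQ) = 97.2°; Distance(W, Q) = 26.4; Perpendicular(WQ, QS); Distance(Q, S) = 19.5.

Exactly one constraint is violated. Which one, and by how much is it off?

Distance(Q, S) = 19.5 — off by 5.80.

C = (0.00, 0.00) ✓; CE at -23.30° ✓; |CE| = 19.60 ✓; ∠(CE, EH) = 90.00° ✓; |EH| = 16.10 ✓; ∠EHW = 124.5° ✓; |HW| = 13.50 ✓; ∠HWQ = 97.20° ✓; |WQ| = 26.40 ✓; ∠(WQ, QS) = 90.00° ✓; |QS| = 13.70 ✗.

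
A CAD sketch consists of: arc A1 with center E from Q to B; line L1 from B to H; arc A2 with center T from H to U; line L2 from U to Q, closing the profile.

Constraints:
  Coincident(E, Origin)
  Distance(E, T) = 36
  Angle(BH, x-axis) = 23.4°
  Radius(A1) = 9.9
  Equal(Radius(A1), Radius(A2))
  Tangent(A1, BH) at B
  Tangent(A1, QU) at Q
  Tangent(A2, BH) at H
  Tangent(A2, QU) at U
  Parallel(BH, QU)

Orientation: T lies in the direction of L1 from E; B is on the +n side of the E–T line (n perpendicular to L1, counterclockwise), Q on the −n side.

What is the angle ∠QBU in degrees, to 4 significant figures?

61.19°

Tangency of A1 to both parallel lines with radius 9.9 puts B and Q at E ± 9.9·n: B = (-3.932, 9.086), Q = (3.932, -9.086). Equal radii place H and U the same way about T: H = T + 9.9·n = (29.11, 23.38), U = T − 9.9·n = (36.97, 5.212). Then cos ∠QBU = BQ·BU / (|BQ||BU|), giving 61.19°.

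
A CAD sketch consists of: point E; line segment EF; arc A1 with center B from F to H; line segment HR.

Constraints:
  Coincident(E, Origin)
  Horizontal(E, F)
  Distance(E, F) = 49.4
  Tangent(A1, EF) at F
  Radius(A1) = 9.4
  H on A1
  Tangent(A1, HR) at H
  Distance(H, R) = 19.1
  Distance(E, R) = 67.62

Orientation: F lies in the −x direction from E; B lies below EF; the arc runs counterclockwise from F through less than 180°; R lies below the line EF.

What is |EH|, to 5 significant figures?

59.118

E is at the origin; EF is horizontal with |EF| = 49.4 and F on the −x side, so F = (-49.400, 0.0000). Since A1 is tangent to EF there, BF ⟂ EF, so B = F + (0, -9.4) = (-49.400, -9.4000). Since BH ⟂ HR (tangency), |BR| = √(9.4² + 19.1²) = 21.288 regardless of where H sits on A1. So R lies on both circle(E, 67.62) and circle(B, 21.288); the below-EF intersection is R = (-62.273, -26.355). H is the foot of the tangent from R: H = (-58.627, -7.6059).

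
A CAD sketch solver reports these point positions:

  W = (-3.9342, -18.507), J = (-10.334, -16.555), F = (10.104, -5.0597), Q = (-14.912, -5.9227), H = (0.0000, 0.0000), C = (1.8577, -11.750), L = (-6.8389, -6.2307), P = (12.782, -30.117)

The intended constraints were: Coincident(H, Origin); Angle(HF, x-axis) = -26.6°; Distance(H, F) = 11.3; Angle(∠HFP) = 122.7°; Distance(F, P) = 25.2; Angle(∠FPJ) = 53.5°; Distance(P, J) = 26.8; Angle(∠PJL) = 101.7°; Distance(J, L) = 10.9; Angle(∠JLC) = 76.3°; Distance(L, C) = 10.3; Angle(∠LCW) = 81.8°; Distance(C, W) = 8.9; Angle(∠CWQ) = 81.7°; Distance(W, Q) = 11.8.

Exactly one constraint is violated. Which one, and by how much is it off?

Distance(W, Q) = 11.8 — off by 4.90.

H = (0.00, 0.00) ✓; HF at -26.60° ✓; |HF| = 11.30 ✓; ∠HFP = 122.7° ✓; |FP| = 25.20 ✓; ∠FPJ = 53.50° ✓; |PJ| = 26.80 ✓; ∠PJL = 101.7° ✓; |JL| = 10.90 ✓; ∠JLC = 76.30° ✓; |LC| = 10.30 ✓; ∠LCW = 81.80° ✓; |CW| = 8.900 ✓; ∠CWQ = 81.70° ✓; |WQ| = 16.70 ✗.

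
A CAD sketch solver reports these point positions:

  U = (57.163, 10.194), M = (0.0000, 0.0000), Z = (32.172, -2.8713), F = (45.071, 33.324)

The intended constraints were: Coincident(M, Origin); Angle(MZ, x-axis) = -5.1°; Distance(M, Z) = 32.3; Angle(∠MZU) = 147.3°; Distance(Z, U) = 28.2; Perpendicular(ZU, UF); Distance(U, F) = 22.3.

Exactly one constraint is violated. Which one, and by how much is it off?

Distance(U, F) = 22.3 — off by 3.80.

M = (0.00, 0.00) ✓; MZ at -5.100° ✓; |MZ| = 32.30 ✓; ∠MZU = 147.3° ✓; |ZU| = 28.20 ✓; ∠(ZU, UF) = 90.00° ✓; |UF| = 26.10 ✗.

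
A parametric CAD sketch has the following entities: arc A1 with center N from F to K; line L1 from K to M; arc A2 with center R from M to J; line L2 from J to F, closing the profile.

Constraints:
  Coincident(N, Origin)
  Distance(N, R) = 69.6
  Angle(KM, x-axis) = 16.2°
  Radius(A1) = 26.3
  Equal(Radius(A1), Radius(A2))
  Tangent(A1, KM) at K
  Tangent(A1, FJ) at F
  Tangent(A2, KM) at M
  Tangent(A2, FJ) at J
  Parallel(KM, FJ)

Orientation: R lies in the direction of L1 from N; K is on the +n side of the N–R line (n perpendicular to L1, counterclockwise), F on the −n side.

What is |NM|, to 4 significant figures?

74.40

The slot axis is L1's direction at 16.2°, so u = (cos 16.2°, sin 16.2°) = (0.9603, 0.2790) and n = (−sin 16.2°, cos 16.2°) = (-0.2790, 0.9603). N is at the origin and R lies 69.6 along u from N, so R = 69.6·u = (66.84, 19.42). Tangency of A1 to both parallel lines with radius 26.3 puts K and F at N ± 26.3·n: K = (-7.337, 25.26), F = (7.337, -25.26). Equal radii place M and J the same way about R: M = R + 26.3·n = (59.50, 44.67), J = R − 26.3·n = (74.17, -5.838). Then |NM| = |M − N| = 74.40.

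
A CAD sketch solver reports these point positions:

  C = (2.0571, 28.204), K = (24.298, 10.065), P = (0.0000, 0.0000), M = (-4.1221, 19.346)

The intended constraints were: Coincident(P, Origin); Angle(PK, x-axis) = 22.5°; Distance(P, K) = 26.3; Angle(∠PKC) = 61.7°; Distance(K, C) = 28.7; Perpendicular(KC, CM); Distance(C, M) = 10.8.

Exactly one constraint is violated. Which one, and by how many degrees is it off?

Perpendicular(KC, CM) — off by 4.30°.

P = (0.00, 0.00) ✓; PK at 22.50° ✓; |PK| = 26.30 ✓; ∠PKC = 61.70° ✓; |KC| = 28.70 ✓; ∠(KC, CM) = 94.30° ✗; |CM| = 10.80 ✓.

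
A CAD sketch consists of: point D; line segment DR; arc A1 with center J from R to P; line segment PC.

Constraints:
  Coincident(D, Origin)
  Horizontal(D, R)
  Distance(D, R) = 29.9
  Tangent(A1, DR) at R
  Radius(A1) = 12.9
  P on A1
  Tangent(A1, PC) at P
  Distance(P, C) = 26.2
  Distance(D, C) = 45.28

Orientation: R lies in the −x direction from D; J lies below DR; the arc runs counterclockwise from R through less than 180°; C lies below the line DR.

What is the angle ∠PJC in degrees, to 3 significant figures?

63.8°

Checks: D = (0.00, 0.00) ✓; |JP| = 12.90 ✓; ∠(JP, PC) = 90.00° ✓; |PC| = 26.20 ✓; |DC| = 45.28 ✓.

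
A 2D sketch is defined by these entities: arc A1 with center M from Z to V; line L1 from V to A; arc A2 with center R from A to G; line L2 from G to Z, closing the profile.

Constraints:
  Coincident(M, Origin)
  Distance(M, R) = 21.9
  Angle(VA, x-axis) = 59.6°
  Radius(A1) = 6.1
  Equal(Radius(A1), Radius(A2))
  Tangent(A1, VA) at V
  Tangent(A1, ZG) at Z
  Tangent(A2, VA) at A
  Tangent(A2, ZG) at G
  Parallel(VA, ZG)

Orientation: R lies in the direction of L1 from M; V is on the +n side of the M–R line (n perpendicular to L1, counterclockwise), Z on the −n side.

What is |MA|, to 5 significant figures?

22.734

The slot axis is L1's direction at 59.6°, so u = (cos 59.6°, sin 59.6°) = (0.50603, 0.86251) and n = (−sin 59.6°, cos 59.6°) = (-0.86251, 0.50603). M is at the origin and R lies 21.9 along u from M, so R = 21.9·u = (11.082, 18.889). Tangency of A1 to both parallel lines with radius 6.1 puts V and Z at M ± 6.1·n: V = (-5.2613, 3.0868), Z = (5.2613, -3.0868). Equal radii place A and G the same way about R: A = R + 6.1·n = (5.8208, 21.976), G = R − 6.1·n = (16.343, 15.802). Then |MA| = |A − M| = 22.734.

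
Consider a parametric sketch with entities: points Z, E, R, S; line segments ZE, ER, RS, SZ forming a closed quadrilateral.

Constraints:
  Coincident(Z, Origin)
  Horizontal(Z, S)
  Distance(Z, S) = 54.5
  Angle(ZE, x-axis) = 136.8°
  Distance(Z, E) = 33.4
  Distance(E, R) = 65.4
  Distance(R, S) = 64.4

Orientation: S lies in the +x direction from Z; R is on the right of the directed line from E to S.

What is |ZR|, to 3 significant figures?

37.1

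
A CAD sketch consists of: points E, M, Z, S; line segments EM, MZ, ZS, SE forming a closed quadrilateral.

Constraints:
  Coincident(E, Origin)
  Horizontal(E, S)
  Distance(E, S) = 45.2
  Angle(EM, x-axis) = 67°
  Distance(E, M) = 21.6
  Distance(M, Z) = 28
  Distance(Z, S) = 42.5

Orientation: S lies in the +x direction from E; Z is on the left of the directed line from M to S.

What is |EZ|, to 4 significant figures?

48.58

Checks: |MZ| = 28.00 ✓; |ZS| = 42.50 ✓.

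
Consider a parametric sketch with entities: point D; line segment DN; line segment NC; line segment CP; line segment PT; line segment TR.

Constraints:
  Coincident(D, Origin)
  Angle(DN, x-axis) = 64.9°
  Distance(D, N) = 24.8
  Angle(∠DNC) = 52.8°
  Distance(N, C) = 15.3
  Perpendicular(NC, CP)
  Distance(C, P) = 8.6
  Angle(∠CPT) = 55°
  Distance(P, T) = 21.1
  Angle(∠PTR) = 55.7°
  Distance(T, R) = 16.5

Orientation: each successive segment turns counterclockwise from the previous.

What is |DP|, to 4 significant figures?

11.16

D is at the origin; DN runs at 64.9° with length 24.8, so N = (10.52, 22.46). ∠DNC = 52.8° gives NC at -167.9° from the x-axis; with |NC| = 15.3, C = (-4.440, 19.25). The perpendicularity gives CP at right angles to NC, so CP runs at -77.90°; with |CP| = 8.6, P = (-2.637, 10.84). Then |DP| = |P − D| = 11.16.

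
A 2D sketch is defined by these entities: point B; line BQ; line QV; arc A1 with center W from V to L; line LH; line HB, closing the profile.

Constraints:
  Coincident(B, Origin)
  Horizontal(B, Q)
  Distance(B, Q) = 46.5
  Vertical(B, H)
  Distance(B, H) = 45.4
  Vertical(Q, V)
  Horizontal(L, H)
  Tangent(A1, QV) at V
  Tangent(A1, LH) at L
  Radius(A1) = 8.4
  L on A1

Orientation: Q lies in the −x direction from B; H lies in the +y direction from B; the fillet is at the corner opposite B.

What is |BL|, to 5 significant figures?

59.269

The virtual corner opposite B is at (-46.500, 45.400). Tangency of A1 to QV means the radius WV is perpendicular to QV and since A1 is tangent to LH there, WL ⟂ LH, with radius 8.4, so the center W sits 8.4 in from both sides at W = (-38.100, 37.000). That places the tangent points at V = (-46.500, 37.000) on QV and L = (-38.100, 45.400) on LH. Then |BL| = |L − B| = 59.269.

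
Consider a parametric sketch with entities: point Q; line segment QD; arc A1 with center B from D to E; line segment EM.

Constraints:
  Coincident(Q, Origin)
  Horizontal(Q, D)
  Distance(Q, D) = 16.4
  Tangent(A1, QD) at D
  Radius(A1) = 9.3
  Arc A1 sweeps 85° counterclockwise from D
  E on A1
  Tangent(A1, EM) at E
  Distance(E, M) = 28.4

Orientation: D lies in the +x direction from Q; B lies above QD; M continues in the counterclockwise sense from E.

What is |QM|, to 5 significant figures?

46.311

Q is at the origin; QD is horizontal with |QD| = 16.4 and D on the +x side, so D = (16.400, 0.0000). Tangency of A1 to QD means the radius BD is perpendicular to QD, so B = D + (0, 9.3) = (16.400, 9.3000). On A1, D sits at bearing -90° from B; an 85° counterclockwise sweep puts E at bearing -5°, so E = B + 9.3·(cos -5°, sin -5°) = (25.665, 8.4895). Since A1 is tangent to EM there, BE ⟂ EM, so EM runs along (−sin -5°, cos -5°); with |EM| = 28.4, M = (28.140, 36.781). Then |QM| = |M − Q| = 46.311.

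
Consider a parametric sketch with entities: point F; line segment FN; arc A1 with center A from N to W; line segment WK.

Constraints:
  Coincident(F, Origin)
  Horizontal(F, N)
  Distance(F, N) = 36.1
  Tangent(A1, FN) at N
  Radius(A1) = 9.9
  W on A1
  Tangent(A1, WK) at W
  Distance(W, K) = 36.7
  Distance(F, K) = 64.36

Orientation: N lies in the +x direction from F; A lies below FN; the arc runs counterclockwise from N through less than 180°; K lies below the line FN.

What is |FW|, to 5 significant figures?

30.823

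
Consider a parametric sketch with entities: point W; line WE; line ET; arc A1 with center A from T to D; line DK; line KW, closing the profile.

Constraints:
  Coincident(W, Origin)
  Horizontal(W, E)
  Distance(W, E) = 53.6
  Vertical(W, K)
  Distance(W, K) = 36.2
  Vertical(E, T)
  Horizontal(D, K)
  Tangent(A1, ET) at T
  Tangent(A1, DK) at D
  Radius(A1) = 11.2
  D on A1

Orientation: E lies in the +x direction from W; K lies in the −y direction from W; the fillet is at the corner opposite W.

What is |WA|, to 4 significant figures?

49.22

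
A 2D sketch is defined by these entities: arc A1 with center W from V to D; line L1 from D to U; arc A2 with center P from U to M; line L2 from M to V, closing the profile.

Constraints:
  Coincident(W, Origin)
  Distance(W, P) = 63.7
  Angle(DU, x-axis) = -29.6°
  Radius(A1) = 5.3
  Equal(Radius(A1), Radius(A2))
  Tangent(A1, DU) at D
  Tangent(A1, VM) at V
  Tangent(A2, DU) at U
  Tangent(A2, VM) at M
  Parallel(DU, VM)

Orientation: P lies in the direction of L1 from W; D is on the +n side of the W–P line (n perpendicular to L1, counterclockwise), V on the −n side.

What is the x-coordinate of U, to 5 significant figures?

58.005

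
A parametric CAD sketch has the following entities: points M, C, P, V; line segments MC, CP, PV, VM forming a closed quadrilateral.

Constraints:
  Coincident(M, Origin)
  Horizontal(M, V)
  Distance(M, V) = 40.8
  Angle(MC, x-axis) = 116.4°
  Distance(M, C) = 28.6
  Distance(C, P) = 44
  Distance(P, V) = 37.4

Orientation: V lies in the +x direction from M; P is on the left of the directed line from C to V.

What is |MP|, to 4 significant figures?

46.78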